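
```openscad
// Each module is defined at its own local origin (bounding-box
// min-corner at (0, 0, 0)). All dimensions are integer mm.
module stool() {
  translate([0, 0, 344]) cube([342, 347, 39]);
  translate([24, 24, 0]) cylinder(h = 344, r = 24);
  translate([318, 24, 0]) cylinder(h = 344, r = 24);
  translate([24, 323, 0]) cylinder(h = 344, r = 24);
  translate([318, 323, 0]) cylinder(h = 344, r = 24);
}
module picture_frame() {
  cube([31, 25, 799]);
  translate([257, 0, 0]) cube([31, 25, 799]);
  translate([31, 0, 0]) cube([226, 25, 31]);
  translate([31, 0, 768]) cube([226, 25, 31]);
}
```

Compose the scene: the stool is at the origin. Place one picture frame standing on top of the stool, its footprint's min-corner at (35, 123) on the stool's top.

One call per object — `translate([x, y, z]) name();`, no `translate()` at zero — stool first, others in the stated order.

stool();
translate([35, 123, 383]) picture_frame();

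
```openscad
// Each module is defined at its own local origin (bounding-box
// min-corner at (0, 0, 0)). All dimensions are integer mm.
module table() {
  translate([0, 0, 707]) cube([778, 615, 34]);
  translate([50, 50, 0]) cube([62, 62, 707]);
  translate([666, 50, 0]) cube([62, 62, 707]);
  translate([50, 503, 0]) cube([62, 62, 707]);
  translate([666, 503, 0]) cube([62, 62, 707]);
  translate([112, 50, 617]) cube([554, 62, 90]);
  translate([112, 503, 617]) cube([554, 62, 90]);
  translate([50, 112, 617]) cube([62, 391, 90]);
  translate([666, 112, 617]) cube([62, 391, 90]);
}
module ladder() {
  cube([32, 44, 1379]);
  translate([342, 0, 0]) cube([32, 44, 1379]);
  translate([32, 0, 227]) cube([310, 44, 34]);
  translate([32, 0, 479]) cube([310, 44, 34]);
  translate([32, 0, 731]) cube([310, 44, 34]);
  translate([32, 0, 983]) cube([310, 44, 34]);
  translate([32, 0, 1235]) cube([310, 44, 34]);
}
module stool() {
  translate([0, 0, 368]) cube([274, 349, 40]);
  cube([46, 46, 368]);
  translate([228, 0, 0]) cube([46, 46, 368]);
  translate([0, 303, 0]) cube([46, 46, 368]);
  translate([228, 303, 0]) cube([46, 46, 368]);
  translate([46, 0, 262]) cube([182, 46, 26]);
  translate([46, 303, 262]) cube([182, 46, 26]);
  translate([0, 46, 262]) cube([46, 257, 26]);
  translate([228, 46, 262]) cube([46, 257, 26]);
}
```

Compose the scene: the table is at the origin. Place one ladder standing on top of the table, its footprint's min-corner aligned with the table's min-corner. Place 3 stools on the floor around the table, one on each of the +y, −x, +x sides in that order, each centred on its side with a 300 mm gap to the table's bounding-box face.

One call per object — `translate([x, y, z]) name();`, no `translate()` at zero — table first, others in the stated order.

table();
translate([0, 0, 741]) ladder();
translate([252, 915, 0]) stool();
translate([-574, 133, 0]) stool();
translate([1078, 133, 0]) stool();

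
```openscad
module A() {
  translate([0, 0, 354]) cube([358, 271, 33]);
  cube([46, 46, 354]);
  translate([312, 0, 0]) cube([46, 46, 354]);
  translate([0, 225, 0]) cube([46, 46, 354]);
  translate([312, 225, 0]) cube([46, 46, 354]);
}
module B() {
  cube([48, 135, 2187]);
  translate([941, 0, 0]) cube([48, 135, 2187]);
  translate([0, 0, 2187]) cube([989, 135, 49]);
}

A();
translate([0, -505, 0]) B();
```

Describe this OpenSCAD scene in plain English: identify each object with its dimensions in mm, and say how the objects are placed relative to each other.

A is a four-legged stool. The seat is 358×271 mm, 33 mm thick, top at z = 387 mm. It stands on four square legs, each 46×46 mm in cross-section, from z = 0 to the seat underside, each flush with a corner of the seat.

B is a rectangular door frame: two vertical jambs of 48×135 mm section, 2187 mm tall, with a clear opening 893 mm wide between their inner faces. A header 49 mm tall and 135 mm deep lies on top of the jambs and spans the full outside width.

The door frame is on the floor beside the stool on its −y side.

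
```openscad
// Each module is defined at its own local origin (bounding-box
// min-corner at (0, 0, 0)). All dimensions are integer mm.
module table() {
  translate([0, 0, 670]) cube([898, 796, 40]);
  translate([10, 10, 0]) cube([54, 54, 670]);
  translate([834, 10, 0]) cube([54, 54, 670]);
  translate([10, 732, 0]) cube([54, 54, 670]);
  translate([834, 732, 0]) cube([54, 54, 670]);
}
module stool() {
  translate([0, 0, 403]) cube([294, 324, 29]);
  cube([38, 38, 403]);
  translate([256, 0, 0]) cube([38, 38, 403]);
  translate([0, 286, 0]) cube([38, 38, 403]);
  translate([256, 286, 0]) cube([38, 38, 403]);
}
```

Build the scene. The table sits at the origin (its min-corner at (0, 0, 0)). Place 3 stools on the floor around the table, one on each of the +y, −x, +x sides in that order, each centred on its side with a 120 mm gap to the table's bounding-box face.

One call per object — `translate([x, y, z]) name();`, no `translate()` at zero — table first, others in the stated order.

table();
translate([302, 916, 0]) stool();
translate([-414, 236, 0]) stool();
translate([1018, 236, 0]) stool();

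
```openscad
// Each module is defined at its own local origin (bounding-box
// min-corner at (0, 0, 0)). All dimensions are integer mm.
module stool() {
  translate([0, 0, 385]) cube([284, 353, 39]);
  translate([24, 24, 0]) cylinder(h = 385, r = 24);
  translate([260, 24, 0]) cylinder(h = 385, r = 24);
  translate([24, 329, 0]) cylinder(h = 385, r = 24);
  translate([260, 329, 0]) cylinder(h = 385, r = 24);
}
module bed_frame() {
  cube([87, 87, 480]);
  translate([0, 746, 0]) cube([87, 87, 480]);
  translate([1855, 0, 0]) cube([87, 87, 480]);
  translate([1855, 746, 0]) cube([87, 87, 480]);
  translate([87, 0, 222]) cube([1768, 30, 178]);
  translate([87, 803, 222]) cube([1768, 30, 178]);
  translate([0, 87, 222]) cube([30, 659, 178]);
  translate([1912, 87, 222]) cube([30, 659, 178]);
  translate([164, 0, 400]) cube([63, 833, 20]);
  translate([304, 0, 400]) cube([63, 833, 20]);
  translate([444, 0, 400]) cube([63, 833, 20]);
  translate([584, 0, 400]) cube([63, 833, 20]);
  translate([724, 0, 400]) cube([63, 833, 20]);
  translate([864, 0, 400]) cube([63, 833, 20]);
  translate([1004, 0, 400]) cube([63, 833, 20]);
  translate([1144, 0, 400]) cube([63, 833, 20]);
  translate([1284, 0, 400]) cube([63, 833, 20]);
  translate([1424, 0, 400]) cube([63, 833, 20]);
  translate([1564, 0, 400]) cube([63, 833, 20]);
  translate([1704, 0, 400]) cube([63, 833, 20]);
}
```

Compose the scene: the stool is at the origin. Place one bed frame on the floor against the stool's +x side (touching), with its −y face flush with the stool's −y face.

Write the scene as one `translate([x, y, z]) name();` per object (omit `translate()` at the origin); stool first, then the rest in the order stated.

stool();
translate([284, 0, 0]) bed_frame();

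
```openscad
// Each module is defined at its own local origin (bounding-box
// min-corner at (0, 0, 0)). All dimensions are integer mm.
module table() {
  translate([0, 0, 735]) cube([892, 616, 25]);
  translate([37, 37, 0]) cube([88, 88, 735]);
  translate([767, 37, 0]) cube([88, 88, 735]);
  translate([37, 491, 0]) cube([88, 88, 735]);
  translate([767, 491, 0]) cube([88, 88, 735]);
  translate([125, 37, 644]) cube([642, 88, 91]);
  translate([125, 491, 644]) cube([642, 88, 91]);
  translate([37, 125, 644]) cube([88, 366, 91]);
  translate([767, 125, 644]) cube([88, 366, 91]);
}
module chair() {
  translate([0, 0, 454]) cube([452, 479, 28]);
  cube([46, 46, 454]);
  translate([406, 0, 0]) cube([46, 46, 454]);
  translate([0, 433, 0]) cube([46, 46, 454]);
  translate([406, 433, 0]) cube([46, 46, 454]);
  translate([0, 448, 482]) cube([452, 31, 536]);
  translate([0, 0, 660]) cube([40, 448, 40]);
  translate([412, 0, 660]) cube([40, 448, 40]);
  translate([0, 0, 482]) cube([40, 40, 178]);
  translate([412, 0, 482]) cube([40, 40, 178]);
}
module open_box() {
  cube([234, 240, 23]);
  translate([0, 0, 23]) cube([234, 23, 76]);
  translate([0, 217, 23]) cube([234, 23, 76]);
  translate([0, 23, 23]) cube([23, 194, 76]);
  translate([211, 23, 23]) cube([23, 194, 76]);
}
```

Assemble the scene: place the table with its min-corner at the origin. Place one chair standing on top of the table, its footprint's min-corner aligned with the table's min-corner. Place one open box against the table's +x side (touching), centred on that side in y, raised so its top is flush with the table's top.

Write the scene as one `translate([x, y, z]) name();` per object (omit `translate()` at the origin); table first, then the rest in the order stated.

table();
translate([0, 0, 760]) chair();
translate([892, 188, 661]) open_box();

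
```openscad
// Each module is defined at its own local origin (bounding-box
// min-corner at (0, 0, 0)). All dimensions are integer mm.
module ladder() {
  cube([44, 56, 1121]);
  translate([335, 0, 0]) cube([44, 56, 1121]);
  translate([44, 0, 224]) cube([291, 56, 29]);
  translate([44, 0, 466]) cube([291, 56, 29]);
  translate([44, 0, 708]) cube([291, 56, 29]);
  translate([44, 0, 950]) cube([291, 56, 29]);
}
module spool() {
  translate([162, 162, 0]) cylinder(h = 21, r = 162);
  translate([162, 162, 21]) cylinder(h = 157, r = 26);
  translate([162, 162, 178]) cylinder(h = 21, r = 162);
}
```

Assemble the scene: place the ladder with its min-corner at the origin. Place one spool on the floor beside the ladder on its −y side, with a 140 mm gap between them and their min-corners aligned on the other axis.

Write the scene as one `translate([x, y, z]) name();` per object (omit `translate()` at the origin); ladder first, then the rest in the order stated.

ladder();
translate([0, -464, 0]) spool();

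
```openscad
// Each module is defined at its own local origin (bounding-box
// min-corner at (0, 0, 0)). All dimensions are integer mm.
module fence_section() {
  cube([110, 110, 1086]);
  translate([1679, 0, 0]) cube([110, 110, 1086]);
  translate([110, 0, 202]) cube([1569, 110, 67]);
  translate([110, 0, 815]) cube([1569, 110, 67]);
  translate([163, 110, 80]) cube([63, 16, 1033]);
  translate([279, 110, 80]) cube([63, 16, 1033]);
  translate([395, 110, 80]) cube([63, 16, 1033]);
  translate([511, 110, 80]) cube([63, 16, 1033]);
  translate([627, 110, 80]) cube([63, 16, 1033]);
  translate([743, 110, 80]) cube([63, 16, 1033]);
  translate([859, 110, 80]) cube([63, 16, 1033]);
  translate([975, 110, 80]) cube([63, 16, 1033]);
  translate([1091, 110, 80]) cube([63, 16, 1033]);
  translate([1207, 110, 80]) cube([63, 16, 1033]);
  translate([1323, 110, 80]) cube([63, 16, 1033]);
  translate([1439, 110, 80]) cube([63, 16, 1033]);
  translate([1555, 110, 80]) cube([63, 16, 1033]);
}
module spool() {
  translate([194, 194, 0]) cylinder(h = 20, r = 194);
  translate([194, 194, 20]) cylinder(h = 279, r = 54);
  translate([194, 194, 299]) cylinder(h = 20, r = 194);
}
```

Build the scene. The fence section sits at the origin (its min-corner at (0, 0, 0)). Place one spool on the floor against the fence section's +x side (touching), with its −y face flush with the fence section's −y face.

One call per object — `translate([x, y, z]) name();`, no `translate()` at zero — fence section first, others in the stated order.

fence_section();
translate([1789, 0, 0]) spool();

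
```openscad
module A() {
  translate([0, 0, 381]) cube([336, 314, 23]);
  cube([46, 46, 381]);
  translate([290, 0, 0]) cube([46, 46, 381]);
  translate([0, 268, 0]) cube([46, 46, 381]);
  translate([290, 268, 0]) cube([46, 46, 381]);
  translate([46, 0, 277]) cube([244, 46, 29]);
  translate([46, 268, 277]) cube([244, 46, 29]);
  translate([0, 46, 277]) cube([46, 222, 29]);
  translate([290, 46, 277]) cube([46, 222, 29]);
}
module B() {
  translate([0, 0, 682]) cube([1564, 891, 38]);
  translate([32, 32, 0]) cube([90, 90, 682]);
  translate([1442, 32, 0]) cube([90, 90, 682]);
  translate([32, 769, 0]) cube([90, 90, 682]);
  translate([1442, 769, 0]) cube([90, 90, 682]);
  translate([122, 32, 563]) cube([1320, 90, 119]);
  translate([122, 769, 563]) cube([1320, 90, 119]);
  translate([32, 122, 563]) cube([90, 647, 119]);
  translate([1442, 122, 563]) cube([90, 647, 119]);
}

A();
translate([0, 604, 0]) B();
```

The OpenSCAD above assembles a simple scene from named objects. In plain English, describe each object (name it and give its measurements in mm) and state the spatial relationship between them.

A is a four-legged stool. The seat is a 336×314×23 mm slab whose top surface is at z = 404 mm; four square legs, each 46×46 mm in cross-section, run from the floor (z = 0) to the underside of the seat, each flush with a corner of the seat. Four stretchers, 46 mm wide and 29 mm tall, connect adjacent legs with their undersides at z = 277 mm, each running between the inner faces of the legs it joins and aligned with the legs' outer faces on the other axis.

B is a rectangular dining table. The top is 1564×891×38 mm with its upper surface at z = 720 mm. It stands on four 90×90 mm square legs, each inset 32 mm from the nearest pair of top edges, running from the floor to the underside of the top. Four apron rails, 90 mm thick and 119 mm tall, run between adjacent legs with their top edges flush with the underside of the top and their outer faces flush with the legs' outer faces.

The table is on the floor beside the stool on its +y side.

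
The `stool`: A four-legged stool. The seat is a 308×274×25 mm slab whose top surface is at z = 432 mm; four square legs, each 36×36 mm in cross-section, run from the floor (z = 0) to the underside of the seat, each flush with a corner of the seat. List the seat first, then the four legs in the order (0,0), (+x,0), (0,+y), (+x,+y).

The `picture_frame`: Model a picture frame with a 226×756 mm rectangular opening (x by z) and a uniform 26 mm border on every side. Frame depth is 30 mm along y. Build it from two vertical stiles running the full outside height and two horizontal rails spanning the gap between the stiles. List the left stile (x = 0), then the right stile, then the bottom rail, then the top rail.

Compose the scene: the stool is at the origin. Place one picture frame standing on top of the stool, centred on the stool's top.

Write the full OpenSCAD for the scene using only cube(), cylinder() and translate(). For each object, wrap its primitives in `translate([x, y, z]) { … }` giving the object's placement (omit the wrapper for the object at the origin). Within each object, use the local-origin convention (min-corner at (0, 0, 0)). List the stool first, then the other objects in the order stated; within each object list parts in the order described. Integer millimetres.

translate([0, 0, 407]) cube([308, 274, 25]);
cube([36, 36, 407]);
translate([272, 0, 0]) cube([36, 36, 407]);
translate([0, 238, 0]) cube([36, 36, 407]);
translate([272, 238, 0]) cube([36, 36, 407]);
translate([15, 122, 432]) {
  cube([26, 30, 808]);
  translate([252, 0, 0]) cube([26, 30, 808]);
  translate([26, 0, 0]) cube([226, 30, 26]);
  translate([26, 0, 782]) cube([226, 30, 26]);
}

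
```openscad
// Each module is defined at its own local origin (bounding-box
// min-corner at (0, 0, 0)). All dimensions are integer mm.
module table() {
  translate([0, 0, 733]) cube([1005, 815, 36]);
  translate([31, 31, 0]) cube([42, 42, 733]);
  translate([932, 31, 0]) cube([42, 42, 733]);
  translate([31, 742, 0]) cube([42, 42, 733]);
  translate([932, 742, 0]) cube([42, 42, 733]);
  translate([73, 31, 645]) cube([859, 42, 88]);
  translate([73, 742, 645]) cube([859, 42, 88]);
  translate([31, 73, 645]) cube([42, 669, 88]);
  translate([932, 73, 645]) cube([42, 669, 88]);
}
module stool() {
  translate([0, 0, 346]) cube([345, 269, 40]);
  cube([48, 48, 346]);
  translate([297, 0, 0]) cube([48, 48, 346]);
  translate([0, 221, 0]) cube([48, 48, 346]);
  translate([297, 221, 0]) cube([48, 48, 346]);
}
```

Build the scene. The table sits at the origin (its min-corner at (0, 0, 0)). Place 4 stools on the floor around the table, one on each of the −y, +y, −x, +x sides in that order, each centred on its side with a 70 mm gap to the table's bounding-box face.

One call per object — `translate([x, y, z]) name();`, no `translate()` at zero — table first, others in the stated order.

table();
translate([330, -339, 0]) stool();
translate([330, 885, 0]) stool();
translate([-415, 273, 0]) stool();
translate([1075, 273, 0]) stool();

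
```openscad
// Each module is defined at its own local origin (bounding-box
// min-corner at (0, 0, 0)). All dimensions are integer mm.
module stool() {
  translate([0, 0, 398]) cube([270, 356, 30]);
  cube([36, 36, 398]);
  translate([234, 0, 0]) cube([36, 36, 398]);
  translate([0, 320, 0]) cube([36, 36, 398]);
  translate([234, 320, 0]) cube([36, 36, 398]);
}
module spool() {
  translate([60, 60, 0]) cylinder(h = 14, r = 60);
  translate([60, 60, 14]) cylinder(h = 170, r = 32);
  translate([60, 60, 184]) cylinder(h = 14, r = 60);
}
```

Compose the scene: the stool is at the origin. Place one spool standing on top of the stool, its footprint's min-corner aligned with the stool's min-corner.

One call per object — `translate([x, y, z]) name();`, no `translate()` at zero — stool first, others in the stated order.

stool();
translate([0, 0, 428]) spool();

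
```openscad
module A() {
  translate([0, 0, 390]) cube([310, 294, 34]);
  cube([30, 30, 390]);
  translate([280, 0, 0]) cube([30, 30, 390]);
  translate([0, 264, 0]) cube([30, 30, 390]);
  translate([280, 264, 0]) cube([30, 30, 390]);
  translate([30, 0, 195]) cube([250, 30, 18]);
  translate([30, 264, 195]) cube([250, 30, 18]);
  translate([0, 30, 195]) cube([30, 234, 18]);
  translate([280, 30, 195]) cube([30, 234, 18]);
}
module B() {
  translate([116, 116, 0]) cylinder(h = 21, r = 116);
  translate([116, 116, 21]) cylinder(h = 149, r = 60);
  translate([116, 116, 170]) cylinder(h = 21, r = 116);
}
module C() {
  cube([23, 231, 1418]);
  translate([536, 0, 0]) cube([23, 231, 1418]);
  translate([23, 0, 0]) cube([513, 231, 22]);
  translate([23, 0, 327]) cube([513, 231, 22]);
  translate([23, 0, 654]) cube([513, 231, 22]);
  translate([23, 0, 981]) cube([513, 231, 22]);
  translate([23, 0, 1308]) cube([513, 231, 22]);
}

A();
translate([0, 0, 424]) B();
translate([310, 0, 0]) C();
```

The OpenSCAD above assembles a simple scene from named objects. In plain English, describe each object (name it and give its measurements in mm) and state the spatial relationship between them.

A is a four-legged stool. The seat is 310×294 mm, 34 mm thick, top at z = 424 mm. It stands on four square legs, each 30×30 mm in cross-section, from z = 0 to the seat underside, each flush with a corner of the seat. Four stretchers, 30 mm wide and 18 mm tall, connect adjacent legs with their undersides at z = 195 mm, each running between the inner faces of the legs it joins and aligned with the legs' outer faces on the other axis.

B is a spool: two coaxial disc flanges of radius 116 mm and thickness 21 mm, joined by a core cylinder of radius 60 mm and height 149 mm. The lower flange rests on z = 0 and the three cylinders share a vertical axis.

C is a bookshelf 559 mm wide overall, 231 mm deep and 1418 mm tall. The two sides are 23 mm thick vertical panels. 5 horizontal shelves of 22 mm thickness span between the inner faces of the sides; the lowest shelf sits on the floor and shelves are stacked with a clear vertical gap of 305 mm between each pair.

The spool is on top of the stool. The bookshelf is against the stool's +x side, with their −y faces flush.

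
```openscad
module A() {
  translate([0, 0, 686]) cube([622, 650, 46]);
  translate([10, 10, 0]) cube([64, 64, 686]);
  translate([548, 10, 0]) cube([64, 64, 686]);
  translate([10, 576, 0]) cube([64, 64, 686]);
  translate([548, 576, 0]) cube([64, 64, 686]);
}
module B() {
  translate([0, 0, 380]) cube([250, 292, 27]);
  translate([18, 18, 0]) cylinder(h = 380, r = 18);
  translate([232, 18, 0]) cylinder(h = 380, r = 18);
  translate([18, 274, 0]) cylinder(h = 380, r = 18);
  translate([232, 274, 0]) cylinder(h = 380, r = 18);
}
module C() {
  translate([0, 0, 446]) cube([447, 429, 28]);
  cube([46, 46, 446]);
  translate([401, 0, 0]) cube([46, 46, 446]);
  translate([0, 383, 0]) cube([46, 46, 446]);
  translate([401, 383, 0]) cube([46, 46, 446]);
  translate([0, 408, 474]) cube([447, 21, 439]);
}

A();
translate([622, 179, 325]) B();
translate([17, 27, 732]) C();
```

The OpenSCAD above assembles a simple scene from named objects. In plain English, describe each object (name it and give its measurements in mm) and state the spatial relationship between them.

A is a rectangular dining table. The top is 622×650×46 mm with its upper surface at z = 732 mm. It stands on four 64×64 mm square legs, each inset 10 mm from the nearest pair of top edges, running from the floor to the underside of the top.

B is a four-legged stool. The seat is a 250×292×27 mm slab whose top surface is at z = 407 mm; four round legs, each 36 mm in diameter, run from the floor (z = 0) to the underside of the seat, each leg's axis is inset half a diameter from the nearest pair of seat edges (so the leg's bounding box is flush with the corner).

C is a chair: 447×429 mm seat, 28 mm thick, top at z = 474 mm, on four 46 mm square corner legs flush with the seat edges. A 21 mm thick backrest slab spans the full seat width, extending 439 mm above the seat top, its back face flush with the seat's +y edge.

The stool is beside the table with their tops flush at z = 732. The chair is on top of the table.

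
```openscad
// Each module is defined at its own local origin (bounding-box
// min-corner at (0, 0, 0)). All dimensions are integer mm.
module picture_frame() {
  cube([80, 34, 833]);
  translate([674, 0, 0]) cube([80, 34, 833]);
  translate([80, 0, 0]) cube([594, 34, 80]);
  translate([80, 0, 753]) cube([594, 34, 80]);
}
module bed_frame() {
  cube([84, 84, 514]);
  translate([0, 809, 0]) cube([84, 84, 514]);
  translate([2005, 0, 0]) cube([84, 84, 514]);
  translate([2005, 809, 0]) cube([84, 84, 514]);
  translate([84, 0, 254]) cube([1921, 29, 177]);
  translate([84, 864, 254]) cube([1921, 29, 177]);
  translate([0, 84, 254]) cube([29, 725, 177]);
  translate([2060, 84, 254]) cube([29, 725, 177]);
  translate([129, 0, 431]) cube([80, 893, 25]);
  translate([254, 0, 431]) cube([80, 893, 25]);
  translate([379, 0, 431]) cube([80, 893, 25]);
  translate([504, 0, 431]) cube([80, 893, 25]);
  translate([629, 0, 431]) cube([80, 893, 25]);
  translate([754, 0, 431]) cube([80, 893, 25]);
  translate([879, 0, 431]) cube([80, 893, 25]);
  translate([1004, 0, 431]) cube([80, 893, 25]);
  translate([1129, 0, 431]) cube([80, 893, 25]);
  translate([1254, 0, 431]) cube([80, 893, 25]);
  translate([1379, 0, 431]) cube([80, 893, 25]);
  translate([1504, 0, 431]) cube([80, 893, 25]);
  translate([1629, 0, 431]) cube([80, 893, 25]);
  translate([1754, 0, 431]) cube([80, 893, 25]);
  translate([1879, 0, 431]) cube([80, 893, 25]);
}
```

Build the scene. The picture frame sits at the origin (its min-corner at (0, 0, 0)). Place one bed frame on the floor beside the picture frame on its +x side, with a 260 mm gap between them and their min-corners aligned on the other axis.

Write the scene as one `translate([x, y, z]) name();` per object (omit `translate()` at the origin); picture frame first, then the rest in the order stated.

picture_frame();
translate([1014, 0, 0]) bed_frame();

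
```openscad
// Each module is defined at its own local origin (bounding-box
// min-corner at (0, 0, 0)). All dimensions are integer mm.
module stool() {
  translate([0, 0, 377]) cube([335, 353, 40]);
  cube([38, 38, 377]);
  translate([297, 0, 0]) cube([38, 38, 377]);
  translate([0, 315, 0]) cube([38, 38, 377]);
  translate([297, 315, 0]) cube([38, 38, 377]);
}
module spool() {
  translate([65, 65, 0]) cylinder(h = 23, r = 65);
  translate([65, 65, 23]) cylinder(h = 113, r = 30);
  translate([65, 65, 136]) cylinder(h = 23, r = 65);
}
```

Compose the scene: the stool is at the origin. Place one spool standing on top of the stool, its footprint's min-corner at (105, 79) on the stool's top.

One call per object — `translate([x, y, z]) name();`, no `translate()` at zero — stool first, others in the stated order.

stool();
translate([105, 79, 417]) spool();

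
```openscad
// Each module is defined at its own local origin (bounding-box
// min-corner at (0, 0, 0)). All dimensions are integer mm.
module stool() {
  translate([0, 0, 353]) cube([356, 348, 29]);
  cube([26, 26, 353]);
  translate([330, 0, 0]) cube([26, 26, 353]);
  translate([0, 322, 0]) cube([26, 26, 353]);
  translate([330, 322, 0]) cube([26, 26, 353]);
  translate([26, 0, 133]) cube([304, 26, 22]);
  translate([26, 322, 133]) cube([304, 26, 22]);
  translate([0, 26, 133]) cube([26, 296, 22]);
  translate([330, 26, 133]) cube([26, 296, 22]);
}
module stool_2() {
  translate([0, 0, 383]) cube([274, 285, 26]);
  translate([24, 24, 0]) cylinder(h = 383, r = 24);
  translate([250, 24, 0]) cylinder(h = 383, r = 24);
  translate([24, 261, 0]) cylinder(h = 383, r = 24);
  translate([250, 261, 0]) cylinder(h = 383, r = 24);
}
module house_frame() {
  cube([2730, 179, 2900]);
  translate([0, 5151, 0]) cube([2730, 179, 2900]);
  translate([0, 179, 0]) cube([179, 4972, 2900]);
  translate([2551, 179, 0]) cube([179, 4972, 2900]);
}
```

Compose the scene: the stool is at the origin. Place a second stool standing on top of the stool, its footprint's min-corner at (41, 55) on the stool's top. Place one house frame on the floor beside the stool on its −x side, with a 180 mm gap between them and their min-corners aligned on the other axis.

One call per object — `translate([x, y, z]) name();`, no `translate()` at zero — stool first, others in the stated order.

stool();
translate([41, 55, 382]) stool_2();
translate([-2910, 0, 0]) house_frame();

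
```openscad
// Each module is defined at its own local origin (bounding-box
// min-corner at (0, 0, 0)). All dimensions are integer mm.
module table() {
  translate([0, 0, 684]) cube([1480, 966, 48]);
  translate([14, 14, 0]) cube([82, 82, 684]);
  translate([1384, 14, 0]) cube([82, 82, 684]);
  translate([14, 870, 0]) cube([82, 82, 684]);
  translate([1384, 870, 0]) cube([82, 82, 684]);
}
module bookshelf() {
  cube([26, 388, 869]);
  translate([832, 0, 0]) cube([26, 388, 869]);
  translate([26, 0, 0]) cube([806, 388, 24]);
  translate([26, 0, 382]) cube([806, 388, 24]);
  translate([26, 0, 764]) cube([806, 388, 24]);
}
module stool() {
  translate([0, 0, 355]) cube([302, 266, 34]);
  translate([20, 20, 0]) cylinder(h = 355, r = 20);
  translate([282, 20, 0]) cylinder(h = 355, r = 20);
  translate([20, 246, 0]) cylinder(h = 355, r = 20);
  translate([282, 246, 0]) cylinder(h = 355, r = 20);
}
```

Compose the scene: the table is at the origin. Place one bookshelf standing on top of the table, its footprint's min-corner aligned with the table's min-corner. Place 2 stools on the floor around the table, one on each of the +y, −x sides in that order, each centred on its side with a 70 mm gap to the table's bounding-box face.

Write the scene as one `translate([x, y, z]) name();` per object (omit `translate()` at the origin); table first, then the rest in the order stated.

table();
translate([0, 0, 732]) bookshelf();
translate([589, 1036, 0]) stool();
translate([-372, 350, 0]) stool();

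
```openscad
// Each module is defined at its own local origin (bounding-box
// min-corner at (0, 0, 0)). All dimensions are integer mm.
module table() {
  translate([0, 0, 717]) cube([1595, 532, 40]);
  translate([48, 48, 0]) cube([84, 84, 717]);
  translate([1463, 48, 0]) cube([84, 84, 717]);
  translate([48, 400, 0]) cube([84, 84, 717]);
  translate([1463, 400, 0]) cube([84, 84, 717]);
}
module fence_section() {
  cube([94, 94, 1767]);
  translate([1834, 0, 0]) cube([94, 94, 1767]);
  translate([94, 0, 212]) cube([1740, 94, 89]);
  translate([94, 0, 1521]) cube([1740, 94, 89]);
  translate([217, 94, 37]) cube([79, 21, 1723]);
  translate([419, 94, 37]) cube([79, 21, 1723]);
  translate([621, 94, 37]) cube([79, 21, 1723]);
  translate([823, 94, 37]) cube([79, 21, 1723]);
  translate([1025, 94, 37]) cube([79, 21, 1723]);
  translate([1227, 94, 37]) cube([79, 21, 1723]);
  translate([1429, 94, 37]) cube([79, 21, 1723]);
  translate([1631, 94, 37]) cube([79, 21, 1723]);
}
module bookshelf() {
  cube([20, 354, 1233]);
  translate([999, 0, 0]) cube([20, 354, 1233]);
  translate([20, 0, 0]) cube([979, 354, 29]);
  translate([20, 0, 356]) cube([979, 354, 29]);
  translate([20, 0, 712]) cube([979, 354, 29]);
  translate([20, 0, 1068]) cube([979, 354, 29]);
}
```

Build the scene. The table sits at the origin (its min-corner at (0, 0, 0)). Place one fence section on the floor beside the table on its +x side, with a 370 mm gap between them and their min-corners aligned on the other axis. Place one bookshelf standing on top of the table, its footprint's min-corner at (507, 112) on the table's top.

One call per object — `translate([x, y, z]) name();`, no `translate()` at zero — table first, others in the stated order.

table();
translate([1965, 0, 0]) fence_section();
translate([507, 112, 757]) bookshelf();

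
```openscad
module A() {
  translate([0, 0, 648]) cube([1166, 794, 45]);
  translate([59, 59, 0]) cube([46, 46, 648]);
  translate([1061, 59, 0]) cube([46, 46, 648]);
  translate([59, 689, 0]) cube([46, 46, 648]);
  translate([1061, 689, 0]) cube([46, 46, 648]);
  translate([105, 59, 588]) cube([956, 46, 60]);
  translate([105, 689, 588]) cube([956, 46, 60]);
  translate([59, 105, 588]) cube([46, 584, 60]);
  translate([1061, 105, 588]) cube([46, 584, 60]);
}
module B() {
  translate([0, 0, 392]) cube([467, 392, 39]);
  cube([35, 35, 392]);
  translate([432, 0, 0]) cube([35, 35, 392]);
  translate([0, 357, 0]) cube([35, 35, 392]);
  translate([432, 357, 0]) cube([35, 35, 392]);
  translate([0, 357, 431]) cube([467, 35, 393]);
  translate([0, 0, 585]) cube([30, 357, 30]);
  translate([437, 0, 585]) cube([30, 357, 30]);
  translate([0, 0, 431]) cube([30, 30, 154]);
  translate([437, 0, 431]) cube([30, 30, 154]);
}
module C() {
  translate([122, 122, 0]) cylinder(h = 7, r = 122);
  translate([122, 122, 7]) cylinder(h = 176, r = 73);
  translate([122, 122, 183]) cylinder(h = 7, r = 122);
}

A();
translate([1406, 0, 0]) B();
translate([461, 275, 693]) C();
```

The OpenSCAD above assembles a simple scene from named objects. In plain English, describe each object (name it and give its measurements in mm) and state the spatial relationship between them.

A is a table with a 1166×794 mm rectangular top, 45 mm thick, top surface at z = 693 mm, supported by four 46×46 mm square legs, each inset 59 mm from the nearest pair of top edges, running from the floor. Four apron rails, 46 mm thick and 60 mm tall, run between adjacent legs with their top edges flush with the underside of the top and their outer faces flush with the legs' outer faces.

B is a chair. The seat is a 467×392×39 mm slab with its top at z = 431 mm, on four 35×35 mm corner legs (flush with the seat edges, standing on z = 0). A flat backrest 35 mm thick, 393 mm tall, spans the full seat width and rises from the seat top along its +y edge, rear face flush with the rear of the seat. Two armrests of 30×30 mm section run along each side from the seat's front edge to the front of the backrest, top faces 184 mm above the seat top and outer faces flush with the seat's x-edges; a 30×30 mm post under the front of each armrest stands on the seat at the front corner.

C is a spool: two coaxial disc flanges of radius 122 mm and thickness 7 mm, joined by a core cylinder of radius 73 mm and height 176 mm. The lower flange rests on z = 0 and the three cylinders share a vertical axis.

The chair is on the floor beside the table on its +x side. The spool is on top of the table, centred.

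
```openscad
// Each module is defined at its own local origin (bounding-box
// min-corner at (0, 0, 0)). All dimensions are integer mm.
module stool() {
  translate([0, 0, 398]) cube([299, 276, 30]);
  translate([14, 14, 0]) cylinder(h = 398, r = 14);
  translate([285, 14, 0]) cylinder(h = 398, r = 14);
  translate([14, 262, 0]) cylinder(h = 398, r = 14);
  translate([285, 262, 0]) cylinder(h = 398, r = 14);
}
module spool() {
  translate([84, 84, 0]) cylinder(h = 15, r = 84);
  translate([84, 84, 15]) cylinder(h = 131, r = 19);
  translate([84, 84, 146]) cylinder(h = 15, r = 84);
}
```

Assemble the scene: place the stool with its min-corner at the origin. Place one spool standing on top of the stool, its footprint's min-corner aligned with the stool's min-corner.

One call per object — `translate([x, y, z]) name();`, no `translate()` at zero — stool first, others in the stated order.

stool();
translate([0, 0, 428]) spool();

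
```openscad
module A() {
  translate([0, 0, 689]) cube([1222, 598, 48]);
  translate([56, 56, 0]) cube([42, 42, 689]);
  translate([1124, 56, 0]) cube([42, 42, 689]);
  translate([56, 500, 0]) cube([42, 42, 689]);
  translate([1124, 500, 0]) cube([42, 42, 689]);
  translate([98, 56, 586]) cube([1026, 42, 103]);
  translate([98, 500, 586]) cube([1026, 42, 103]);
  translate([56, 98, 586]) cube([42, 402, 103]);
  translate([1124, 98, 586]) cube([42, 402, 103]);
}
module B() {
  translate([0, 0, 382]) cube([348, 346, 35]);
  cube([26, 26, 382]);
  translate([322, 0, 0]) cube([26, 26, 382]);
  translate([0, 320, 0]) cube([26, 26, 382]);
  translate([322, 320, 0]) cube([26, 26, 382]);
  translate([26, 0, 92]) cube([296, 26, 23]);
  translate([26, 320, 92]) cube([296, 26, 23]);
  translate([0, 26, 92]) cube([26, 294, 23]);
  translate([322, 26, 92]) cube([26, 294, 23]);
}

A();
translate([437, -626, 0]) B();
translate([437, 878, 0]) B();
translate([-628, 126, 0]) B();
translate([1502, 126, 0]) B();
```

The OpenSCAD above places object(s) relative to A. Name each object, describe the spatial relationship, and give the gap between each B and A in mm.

A is a table. B is a stool. Four stools sit around the table at the −y, +y, −x, +x sides. The gap between each stool and the table is 280 mm.

Each stool's nearest face is 280 mm from the table's bounding box.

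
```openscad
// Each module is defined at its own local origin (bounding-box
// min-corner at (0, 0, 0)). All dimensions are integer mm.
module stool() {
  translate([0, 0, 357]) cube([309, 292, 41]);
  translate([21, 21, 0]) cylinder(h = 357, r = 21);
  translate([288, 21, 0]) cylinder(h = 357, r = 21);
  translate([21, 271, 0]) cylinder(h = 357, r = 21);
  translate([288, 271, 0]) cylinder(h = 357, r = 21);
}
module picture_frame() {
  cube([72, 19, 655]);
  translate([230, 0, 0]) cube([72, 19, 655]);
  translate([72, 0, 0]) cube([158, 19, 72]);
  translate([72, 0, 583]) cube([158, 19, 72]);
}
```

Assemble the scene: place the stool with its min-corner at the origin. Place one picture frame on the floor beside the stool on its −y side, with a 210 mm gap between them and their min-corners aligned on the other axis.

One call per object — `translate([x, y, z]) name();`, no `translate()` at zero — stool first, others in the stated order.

stool();
translate([0, -229, 0]) picture_frame();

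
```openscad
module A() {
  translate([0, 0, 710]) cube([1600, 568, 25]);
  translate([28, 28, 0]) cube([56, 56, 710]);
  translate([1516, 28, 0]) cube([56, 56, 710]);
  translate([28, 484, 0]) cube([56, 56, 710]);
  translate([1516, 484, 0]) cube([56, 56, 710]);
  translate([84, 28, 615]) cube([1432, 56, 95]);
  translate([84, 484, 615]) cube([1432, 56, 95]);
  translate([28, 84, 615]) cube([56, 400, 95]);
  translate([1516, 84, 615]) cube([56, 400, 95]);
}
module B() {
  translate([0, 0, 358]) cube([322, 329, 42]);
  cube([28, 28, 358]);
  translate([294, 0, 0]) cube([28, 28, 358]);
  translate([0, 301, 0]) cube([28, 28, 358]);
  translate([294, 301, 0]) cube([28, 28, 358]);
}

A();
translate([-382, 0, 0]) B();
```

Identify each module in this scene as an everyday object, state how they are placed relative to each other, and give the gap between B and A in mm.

A is a table. B is a stool. The stool is on the floor beside the table on its −x side. The gap between the stool and the table is 60 mm.

The stool's nearest face is 60 mm from the table's −x face.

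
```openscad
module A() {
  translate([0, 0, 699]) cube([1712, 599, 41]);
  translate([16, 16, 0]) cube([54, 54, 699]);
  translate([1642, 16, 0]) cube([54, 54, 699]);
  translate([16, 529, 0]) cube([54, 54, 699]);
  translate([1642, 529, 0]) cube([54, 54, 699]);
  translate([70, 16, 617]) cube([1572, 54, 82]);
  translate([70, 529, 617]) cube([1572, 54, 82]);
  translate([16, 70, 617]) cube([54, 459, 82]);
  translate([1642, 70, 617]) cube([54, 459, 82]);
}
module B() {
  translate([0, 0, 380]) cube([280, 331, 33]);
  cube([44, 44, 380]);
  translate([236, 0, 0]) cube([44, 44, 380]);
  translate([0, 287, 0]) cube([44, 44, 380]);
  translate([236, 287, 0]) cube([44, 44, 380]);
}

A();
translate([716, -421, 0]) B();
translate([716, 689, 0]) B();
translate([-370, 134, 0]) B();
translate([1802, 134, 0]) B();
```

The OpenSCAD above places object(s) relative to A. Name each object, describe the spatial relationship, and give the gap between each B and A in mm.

A is a table. B is a stool. Four stools sit around the table at the −y, +y, −x, +x sides. The gap between each stool and the table is 90 mm.

Each stool's nearest face is 90 mm from the table's bounding box.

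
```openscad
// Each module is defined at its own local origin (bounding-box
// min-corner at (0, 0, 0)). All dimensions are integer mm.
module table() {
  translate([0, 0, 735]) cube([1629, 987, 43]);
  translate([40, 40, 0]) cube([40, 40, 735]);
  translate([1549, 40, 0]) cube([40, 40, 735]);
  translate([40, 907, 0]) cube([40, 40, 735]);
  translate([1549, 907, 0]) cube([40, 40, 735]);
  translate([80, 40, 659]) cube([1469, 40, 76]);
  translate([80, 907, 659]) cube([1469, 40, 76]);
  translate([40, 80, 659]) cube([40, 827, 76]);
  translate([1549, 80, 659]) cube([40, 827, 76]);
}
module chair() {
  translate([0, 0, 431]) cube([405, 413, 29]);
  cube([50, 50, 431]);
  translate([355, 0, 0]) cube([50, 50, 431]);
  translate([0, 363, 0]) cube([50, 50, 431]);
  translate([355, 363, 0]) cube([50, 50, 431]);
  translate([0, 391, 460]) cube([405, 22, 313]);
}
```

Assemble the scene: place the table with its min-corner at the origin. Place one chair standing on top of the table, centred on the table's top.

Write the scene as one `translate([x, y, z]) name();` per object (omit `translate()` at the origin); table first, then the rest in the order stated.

table();
translate([612, 287, 778]) chair();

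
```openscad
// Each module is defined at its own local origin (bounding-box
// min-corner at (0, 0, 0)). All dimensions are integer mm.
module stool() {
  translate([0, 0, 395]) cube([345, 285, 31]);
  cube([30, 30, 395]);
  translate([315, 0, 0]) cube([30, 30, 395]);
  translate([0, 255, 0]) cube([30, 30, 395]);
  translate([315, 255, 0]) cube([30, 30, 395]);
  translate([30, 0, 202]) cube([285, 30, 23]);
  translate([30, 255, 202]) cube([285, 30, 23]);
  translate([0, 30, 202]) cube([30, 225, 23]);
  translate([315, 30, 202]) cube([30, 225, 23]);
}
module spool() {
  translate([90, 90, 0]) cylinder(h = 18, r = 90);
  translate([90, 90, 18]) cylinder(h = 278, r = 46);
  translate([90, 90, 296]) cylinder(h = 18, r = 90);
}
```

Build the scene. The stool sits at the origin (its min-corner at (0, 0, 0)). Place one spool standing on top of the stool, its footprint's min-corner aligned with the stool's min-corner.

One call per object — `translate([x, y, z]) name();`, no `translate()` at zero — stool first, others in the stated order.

stool();
translate([0, 0, 426]) spool();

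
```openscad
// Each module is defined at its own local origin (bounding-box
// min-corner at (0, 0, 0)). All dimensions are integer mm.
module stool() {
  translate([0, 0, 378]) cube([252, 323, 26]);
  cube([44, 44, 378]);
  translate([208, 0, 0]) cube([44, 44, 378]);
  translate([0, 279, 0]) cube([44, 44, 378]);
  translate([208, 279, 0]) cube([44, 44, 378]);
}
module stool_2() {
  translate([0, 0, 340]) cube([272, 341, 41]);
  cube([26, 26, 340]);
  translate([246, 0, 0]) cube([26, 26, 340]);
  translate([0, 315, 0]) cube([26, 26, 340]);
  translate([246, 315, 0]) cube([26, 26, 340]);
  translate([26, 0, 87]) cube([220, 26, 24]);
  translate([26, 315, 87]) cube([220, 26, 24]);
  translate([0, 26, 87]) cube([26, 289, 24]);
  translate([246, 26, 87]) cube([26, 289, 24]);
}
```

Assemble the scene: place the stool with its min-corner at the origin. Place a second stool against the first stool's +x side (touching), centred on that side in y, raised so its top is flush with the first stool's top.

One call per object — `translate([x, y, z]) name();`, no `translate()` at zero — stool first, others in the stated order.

stool();
translate([252, -9, 23]) stool_2();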